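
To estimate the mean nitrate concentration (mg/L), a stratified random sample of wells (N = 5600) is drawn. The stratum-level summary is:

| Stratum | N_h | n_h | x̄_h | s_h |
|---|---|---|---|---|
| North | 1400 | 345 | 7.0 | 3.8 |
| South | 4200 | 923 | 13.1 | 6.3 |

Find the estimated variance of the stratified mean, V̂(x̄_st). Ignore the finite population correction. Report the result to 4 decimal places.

V̂(x̄_st) = Σ W_h² s_h²/n_h, with W_h = N_h/N and N = 5600:
  stratum North: (1400/5600)²·3.8²/345 = 0.00261594
  stratum South: (4200/5600)²·6.3²/923 = 0.0241881
V̂(x̄_st) = 0.0268041

V̂(x̄_st) ≈ 0.0268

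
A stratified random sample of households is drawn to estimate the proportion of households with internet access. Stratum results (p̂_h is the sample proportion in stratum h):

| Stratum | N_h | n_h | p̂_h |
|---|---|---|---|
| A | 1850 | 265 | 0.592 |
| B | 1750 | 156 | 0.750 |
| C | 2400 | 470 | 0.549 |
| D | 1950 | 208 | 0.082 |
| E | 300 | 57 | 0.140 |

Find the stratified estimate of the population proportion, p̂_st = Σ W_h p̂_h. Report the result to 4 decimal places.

p̂_st ≈ 0.4760

N = 8250; stratum weights W_h = N_h/N.
p̂_st = Σ W_h p̂_h = (1850·0.592 + 1750·0.750 + 2400·0.549 + 1950·0.082 + 300·0.140)/8250 = 0.47602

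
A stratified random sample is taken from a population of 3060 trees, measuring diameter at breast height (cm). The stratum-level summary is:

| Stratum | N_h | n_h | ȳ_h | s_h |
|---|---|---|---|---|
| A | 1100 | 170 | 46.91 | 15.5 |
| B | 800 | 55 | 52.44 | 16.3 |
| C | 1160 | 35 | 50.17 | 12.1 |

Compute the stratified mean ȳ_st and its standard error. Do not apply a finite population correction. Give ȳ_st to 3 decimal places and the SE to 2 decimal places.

ȳ_st = Σ W_h ȳ_h = (1100·46.91 + 800·52.44 + 1160·50.17)/3060 = 49.59157
V̂(ȳ_st) = Σ W_h² s_h²/n_h, with W_h = N_h/N and N = 3060:
  stratum A: (1100/3060)²·15.5²/170 = 0.182624
  stratum B: (800/3060)²·16.3²/55 = 0.330179
  stratum C: (1160/3060)²·12.1²/35 = 0.60114
V̂(ȳ_st) = 1.11394
SE(ȳ_st) = √1.11394 = 1.05544

ȳ_st ≈ 49.592, SE ≈ 1.06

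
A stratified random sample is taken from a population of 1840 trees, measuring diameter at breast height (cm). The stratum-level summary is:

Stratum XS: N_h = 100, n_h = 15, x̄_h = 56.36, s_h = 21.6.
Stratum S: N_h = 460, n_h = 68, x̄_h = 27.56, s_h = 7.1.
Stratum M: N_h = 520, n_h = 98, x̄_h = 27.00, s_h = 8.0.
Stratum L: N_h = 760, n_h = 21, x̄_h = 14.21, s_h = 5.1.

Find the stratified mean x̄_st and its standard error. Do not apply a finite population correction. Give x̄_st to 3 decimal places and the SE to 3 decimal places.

x̄_st = Σ W_h x̄_h = (100·56.36 + 460·27.56 + 520·27.00 + 760·14.21)/1840 = 23.45283
V̂(x̄_st) = Σ W_h² s_h²/n_h, with W_h = N_h/N and N = 1840:
  stratum XS: (100/1840)²·21.6²/15 = 0.0918715
  stratum S: (460/1840)²·7.1²/68 = 0.0463327
  stratum M: (520/1840)²·8.0²/98 = 0.0521585
  stratum L: (760/1840)²·5.1²/21 = 0.211306
V̂(x̄_st) = 0.401669
SE(x̄_st) = √0.401669 = 0.633774

x̄_st ≈ 23.453, SE ≈ 0.634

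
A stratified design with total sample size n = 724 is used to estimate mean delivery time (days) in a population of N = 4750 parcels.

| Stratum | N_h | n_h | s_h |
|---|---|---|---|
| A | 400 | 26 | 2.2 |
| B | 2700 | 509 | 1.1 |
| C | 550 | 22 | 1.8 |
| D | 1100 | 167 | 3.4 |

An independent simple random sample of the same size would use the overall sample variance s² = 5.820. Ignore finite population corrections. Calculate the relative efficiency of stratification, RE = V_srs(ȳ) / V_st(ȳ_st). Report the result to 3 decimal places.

V̂(ȳ_st) = Σ W_h² s_h²/n_h, with W_h = N_h/N and N = 4750:
  stratum A: (400/4750)²·2.2²/26 = 0.00132009
  stratum B: (2700/4750)²·1.1²/509 = 0.000768083
  stratum C: (550/4750)²·1.8²/22 = 0.00197452
  stratum D: (1100/4750)²·3.4²/167 = 0.00371227
V_st = 0.00777496
V_srs = s²/n = 5.820/724 = 0.00803867
Relative efficiency = V_srs / V_st = 0.00803867/0.00777496 = 1.0339

RE ≈ 1.034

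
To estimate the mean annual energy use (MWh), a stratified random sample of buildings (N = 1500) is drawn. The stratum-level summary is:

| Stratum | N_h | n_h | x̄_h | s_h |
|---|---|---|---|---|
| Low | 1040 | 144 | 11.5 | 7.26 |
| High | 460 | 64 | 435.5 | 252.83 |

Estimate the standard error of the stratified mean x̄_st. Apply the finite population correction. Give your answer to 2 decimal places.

V̂(x̄_st) = Σ W_h² (1 − n_h/N_h) s_h²/n_h, with W_h = N_h/N and N = 1500:
  stratum Low: (1040/1500)²·(1 − 144/1040)·7.26²/144 = 0.15159
  stratum High: (460/1500)²·(1 − 64/460)·252.83²/64 = 80.8626
V̂(x̄_st) = 81.0142
SE(x̄_st) = √81.0142 = 9.00079

SE(x̄_st) ≈ 9.00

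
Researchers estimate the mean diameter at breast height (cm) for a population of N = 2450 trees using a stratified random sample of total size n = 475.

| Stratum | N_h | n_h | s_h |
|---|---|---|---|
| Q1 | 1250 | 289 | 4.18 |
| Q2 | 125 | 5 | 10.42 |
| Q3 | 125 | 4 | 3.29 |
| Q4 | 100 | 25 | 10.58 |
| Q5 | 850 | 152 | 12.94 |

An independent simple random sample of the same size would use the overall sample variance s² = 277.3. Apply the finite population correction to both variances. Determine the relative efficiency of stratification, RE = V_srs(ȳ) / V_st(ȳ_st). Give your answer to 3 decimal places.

RE ≈ 2.508

V̂(ȳ_st) = Σ W_h² (1 − n_h/N_h) s_h²/n_h, with W_h = N_h/N and N = 2450:
  stratum Q1: (1250/2450)²·(1 − 289/1250)·4.18²/289 = 0.0120992
  stratum Q2: (125/2450)²·(1 − 5/125)·10.42²/5 = 0.0542656
  stratum Q3: (125/2450)²·(1 − 4/125)·3.29²/4 = 0.0068186
  stratum Q4: (100/2450)²·(1 − 25/100)·10.58²/25 = 0.00559449
  stratum Q5: (850/2450)²·(1 − 152/850)·12.94²/152 = 0.108885
V_st = 0.187663
V_srs = (1 − 475/2450)·277.3/475 = 0.470606
Relative efficiency = V_srs / V_st = 0.470606/0.187663 = 2.5077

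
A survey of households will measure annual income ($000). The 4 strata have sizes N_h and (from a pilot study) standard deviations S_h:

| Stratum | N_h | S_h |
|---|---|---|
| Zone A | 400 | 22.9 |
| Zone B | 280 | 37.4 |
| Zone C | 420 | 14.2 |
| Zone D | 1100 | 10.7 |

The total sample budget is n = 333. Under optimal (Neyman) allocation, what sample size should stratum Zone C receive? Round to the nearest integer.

Neyman allocation: n_h = n · N_h S_h / Σ N_i S_i, with n = 333.
  stratum Zone A: N_h·S_h = 400·22.9 = 9160.00
  stratum Zone B: N_h·S_h = 280·37.4 = 10472.00
  stratum Zone C: N_h·S_h = 420·14.2 = 5964.00
  stratum Zone D: N_h·S_h = 1100·10.7 = 11770.00
Σ N_h S_h = 37366.00
n for stratum Zone C = 333·5964.00/37366.00 = 53.150 → 53

53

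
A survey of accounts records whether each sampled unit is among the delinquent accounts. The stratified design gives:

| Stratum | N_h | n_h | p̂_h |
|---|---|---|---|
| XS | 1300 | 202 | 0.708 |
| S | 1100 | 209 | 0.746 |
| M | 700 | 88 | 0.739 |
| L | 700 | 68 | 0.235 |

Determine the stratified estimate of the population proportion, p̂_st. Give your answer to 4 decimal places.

p̂_st ≈ 0.6376

N = 3800; stratum weights W_h = N_h/N.
p̂_st = Σ W_h p̂_h = (1300·0.708 + 1100·0.746 + 700·0.739 + 700·0.235)/3800 = 0.63758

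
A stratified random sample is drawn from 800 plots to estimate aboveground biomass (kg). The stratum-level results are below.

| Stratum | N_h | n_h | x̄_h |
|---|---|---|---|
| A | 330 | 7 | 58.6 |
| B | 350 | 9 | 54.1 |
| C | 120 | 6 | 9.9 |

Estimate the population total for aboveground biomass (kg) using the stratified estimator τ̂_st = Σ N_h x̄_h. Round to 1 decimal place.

τ̂_st ≈ 39461.0

τ̂_st = Σ N_h x̄_h = 330·58.6 + 350·54.1 + 120·9.9 = 39461.0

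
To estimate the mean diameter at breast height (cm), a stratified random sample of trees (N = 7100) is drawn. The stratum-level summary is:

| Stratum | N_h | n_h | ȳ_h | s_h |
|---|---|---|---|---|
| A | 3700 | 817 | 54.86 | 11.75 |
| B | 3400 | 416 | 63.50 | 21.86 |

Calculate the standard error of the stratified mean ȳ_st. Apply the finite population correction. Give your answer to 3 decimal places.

SE(ȳ_st) ≈ 0.517

V̂(ȳ_st) = Σ W_h² (1 − n_h/N_h) s_h²/n_h, with W_h = N_h/N and N = 7100:
  stratum A: (3700/7100)²·(1 − 817/3700)·11.75²/817 = 0.0357588
  stratum B: (3400/7100)²·(1 − 416/3400)·21.86²/416 = 0.231189
V̂(ȳ_st) = 0.266948
SE(ȳ_st) = √0.266948 = 0.51667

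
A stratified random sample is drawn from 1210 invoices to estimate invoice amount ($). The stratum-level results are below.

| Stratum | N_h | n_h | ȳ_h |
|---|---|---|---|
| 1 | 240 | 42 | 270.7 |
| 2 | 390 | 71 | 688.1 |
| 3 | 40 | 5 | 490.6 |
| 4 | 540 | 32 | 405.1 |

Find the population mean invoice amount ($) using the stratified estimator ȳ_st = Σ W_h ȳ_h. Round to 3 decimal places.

N = Σ N_h = 1210. Stratum weights W_h = N_h/N.
ȳ_st = (240·270.7 + 390·688.1 + 40·490.6 + 540·405.1) / 1210 = 472.48347

ȳ_st ≈ 472.483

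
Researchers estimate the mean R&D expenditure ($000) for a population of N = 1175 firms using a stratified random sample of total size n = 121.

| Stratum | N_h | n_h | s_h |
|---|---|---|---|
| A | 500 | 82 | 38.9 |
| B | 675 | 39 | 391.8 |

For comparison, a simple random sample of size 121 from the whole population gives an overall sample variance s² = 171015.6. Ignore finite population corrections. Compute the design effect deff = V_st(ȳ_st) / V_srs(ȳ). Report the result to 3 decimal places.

deff ≈ 0.921

V̂(ȳ_st) = Σ W_h² s_h²/n_h, with W_h = N_h/N and N = 1175:
  stratum A: (500/1175)²·38.9²/82 = 3.34156
  stratum B: (675/1175)²·391.8²/39 = 1298.96
V_st = 1302.3
V_srs = s²/n = 171015.6/121 = 1413.35
deff = V_st / V_srs = 1302.3/1413.35 = 0.9214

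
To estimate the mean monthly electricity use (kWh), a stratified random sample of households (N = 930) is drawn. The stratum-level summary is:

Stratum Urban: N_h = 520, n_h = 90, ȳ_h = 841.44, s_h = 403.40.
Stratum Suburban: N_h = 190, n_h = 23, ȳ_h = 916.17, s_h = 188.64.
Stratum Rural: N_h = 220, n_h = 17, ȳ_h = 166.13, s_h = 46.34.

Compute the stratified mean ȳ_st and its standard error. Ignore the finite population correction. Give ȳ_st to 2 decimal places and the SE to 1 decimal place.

ȳ_st ≈ 696.96, SE ≈ 25.2

ȳ_st = Σ W_h ȳ_h = (520·841.44 + 190·916.17 + 220·166.13)/930 = 696.95667
V̂(ȳ_st) = Σ W_h² s_h²/n_h, with W_h = N_h/N and N = 930:
  stratum Urban: (520/930)²·403.40²/90 = 565.288
  stratum Suburban: (190/930)²·188.64²/23 = 64.5775
  stratum Rural: (220/930)²·46.34²/17 = 7.06875
V̂(ȳ_st) = 636.935
SE(ȳ_st) = √636.935 = 25.2376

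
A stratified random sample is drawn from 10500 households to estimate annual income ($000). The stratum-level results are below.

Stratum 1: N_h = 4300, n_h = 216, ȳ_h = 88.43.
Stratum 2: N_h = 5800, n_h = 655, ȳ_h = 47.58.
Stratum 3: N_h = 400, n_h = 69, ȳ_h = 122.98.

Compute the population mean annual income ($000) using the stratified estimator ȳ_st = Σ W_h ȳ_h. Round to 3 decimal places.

N = Σ N_h = 10500. Stratum weights W_h = N_h/N.
ȳ_st = (4300·88.43 + 5800·47.58 + 400·122.98) / 10500 = 67.18143

ȳ_st ≈ 67.181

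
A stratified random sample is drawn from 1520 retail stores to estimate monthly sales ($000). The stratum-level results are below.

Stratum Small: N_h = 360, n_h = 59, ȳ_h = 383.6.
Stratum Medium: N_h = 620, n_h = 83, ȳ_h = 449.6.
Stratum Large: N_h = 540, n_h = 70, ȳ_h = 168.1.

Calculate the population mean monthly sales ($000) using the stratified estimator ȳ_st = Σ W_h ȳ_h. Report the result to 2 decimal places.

ȳ_st ≈ 333.96

N = Σ N_h = 1520. Stratum weights W_h = N_h/N.
ȳ_st = (360·383.6 + 620·449.6 + 540·168.1) / 1520 = 333.9618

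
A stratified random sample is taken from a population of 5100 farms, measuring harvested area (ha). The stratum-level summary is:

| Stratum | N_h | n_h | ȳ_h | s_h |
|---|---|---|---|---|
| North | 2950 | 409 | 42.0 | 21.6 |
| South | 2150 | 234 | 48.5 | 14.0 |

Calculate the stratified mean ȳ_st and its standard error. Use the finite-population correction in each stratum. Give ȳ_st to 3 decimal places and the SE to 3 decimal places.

ȳ_st = Σ W_h ȳ_h = (2950·42.0 + 2150·48.5)/5100 = 44.74020
V̂(ȳ_st) = Σ W_h² (1 − n_h/N_h) s_h²/n_h, with W_h = N_h/N and N = 5100:
  stratum North: (2950/5100)²·(1 − 409/2950)·21.6²/409 = 0.328754
  stratum South: (2150/5100)²·(1 − 234/2150)·14.0²/234 = 0.132658
V̂(ȳ_st) = 0.461412
SE(ȳ_st) = √0.461412 = 0.679273

ȳ_st ≈ 44.740, SE ≈ 0.679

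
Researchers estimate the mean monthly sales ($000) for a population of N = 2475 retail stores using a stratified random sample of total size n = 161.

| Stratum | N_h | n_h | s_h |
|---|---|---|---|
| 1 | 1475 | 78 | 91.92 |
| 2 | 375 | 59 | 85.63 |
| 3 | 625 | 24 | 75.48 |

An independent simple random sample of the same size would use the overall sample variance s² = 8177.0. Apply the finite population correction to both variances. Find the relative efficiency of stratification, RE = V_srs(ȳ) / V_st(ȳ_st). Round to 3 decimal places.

RE ≈ 0.889

V̂(ȳ_st) = Σ W_h² (1 − n_h/N_h) s_h²/n_h, with W_h = N_h/N and N = 2475:
  stratum 1: (1475/2475)²·(1 − 78/1475)·91.92²/78 = 36.4387
  stratum 2: (375/2475)²·(1 − 59/375)·85.63²/59 = 2.40418
  stratum 3: (625/2475)²·(1 − 24/625)·75.48²/24 = 14.5565
V_st = 53.3994
V_srs = (1 − 161/2475)·8177.0/161 = 47.485
Relative efficiency = V_srs / V_st = 47.485/53.3994 = 0.8892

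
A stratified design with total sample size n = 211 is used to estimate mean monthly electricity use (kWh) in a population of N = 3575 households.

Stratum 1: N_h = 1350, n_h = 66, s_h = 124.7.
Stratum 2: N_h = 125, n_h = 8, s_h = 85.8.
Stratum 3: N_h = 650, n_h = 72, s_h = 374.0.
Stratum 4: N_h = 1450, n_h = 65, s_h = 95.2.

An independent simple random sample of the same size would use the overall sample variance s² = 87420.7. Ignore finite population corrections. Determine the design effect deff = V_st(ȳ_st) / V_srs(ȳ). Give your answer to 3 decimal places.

deff ≈ 0.294

V̂(ȳ_st) = Σ W_h² s_h²/n_h, with W_h = N_h/N and N = 3575:
  stratum 1: (1350/3575)²·124.7²/66 = 33.5973
  stratum 2: (125/3575)²·85.8²/8 = 1.125
  stratum 3: (650/3575)²·374.0²/72 = 64.2222
  stratum 4: (1450/3575)²·95.2²/65 = 22.9374
V_st = 121.882
V_srs = s²/n = 87420.7/211 = 414.316
deff = V_st / V_srs = 121.882/414.316 = 0.2942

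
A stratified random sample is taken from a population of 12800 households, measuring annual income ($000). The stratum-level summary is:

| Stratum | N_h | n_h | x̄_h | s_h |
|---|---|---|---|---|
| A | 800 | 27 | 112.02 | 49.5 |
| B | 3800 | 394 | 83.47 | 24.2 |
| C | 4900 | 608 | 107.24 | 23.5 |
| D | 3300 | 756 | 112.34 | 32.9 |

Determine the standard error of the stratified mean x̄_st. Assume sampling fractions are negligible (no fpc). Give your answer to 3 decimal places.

SE(x̄_st) ≈ 0.845

V̂(x̄_st) = Σ W_h² s_h²/n_h, with W_h = N_h/N and N = 12800:
  stratum A: (800/12800)²·49.5²/27 = 0.354492
  stratum B: (3800/12800)²·24.2²/394 = 0.131003
  stratum C: (4900/12800)²·23.5²/608 = 0.133108
  stratum D: (3300/12800)²·32.9²/756 = 0.0951652
V̂(x̄_st) = 0.713769
SE(x̄_st) = √0.713769 = 0.844848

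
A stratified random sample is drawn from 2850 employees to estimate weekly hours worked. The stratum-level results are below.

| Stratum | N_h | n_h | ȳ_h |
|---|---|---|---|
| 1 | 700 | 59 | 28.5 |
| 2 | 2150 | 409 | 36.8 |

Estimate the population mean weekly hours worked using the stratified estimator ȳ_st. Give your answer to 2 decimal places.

N = Σ N_h = 2850. Stratum weights W_h = N_h/N.
ȳ_st = (700·28.5 + 2150·36.8) / 2850 = 34.7614

ȳ_st ≈ 34.76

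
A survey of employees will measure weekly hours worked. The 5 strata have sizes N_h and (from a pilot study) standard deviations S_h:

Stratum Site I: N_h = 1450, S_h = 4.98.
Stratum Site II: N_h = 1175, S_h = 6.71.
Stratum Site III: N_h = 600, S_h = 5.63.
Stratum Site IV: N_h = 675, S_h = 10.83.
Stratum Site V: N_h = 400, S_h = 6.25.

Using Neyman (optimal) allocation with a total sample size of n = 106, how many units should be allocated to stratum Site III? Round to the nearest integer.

Neyman allocation: n_h = n · N_h S_h / Σ N_i S_i, with n = 106.
  stratum Site I: N_h·S_h = 1450·4.98 = 7221.00
  stratum Site II: N_h·S_h = 1175·6.71 = 7884.25
  stratum Site III: N_h·S_h = 600·5.63 = 3378.00
  stratum Site IV: N_h·S_h = 675·10.83 = 7310.25
  stratum Site V: N_h·S_h = 400·6.25 = 2500.00
Σ N_h S_h = 28293.50
n for stratum Site III = 106·3378.00/28293.50 = 12.655 → 13

13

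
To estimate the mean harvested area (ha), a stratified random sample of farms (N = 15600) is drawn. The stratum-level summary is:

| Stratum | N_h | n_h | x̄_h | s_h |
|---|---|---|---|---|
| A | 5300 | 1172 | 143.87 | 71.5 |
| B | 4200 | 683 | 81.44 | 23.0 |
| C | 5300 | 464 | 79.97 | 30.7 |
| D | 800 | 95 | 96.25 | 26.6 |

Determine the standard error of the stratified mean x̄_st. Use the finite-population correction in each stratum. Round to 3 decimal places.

V̂(x̄_st) = Σ W_h² (1 − n_h/N_h) s_h²/n_h, with W_h = N_h/N and N = 15600:
  stratum A: (5300/15600)²·(1 − 1172/5300)·71.5²/1172 = 0.392149
  stratum B: (4200/15600)²·(1 − 683/4200)·23.0²/683 = 0.0470119
  stratum C: (5300/15600)²·(1 − 464/5300)·30.7²/464 = 0.21393
  stratum D: (800/15600)²·(1 − 95/800)·26.6²/95 = 0.0172611
V̂(x̄_st) = 0.670352
SE(x̄_st) = √0.670352 = 0.81875

SE(x̄_st) ≈ 0.819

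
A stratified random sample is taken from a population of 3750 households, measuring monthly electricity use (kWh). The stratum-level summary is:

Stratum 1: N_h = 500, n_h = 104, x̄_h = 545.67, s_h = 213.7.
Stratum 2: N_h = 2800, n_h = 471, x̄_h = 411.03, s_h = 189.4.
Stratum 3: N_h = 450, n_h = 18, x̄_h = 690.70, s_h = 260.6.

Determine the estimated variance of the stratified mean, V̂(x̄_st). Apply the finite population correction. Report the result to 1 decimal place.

V̂(x̄_st) = Σ W_h² (1 − n_h/N_h) s_h²/n_h, with W_h = N_h/N and N = 3750:
  stratum 1: (500/3750)²·(1 − 104/500)·213.7²/104 = 6.1827
  stratum 2: (2800/3750)²·(1 − 471/2800)·189.4²/471 = 35.3186
  stratum 3: (450/3750)²·(1 − 18/450)·260.6²/18 = 52.1567
V̂(x̄_st) = 93.658

V̂(x̄_st) ≈ 93.7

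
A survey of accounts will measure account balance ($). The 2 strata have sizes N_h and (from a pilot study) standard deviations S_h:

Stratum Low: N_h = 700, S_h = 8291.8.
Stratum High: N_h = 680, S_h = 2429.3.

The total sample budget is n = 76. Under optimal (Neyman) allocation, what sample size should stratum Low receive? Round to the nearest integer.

Neyman allocation: n_h = n · N_h S_h / Σ N_i S_i, with n = 76.
  stratum Low: N_h·S_h = 700·8291.8 = 5804260.00
  stratum High: N_h·S_h = 680·2429.3 = 1651924.00
Σ N_h S_h = 7456184.00
n for stratum Low = 76·5804260.00/7456184.00 = 59.162 → 59

59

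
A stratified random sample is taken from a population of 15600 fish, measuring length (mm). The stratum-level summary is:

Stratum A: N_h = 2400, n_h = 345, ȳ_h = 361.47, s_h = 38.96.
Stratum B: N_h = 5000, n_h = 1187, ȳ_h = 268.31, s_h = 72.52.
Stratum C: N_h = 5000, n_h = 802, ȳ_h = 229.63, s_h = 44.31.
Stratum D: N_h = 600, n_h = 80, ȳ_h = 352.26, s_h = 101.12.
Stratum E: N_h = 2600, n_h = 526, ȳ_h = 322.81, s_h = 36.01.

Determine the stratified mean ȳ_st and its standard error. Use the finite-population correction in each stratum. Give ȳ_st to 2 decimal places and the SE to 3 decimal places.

ȳ_st = Σ W_h ȳ_h = (2400·361.47 + 5000·268.31 + 5000·229.63 + 600·352.26 + 2600·322.81)/15600 = 282.55705
V̂(ȳ_st) = Σ W_h² (1 − n_h/N_h) s_h²/n_h, with W_h = N_h/N and N = 15600:
  stratum A: (2400/15600)²·(1 − 345/2400)·38.96²/345 = 0.0891646
  stratum B: (5000/15600)²·(1 − 1187/5000)·72.52²/1187 = 0.347098
  stratum C: (5000/15600)²·(1 − 802/5000)·44.31²/802 = 0.211151
  stratum D: (600/15600)²·(1 − 80/600)·101.12²/80 = 0.163866
  stratum E: (2600/15600)²·(1 − 526/2600)·36.01²/526 = 0.0546252
V̂(ȳ_st) = 0.865905
SE(ȳ_st) = √0.865905 = 0.93054

ȳ_st ≈ 282.56, SE ≈ 0.931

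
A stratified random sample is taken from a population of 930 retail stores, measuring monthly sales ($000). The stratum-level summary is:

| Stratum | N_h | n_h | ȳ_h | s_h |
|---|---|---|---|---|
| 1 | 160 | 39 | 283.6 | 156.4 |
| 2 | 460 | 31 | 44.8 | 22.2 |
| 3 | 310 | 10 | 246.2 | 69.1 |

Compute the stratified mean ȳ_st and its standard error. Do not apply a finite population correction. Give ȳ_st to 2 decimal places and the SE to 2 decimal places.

ȳ_st = Σ W_h ȳ_h = (160·283.6 + 460·44.8 + 310·246.2)/930 = 153.01720
V̂(ȳ_st) = Σ W_h² s_h²/n_h, with W_h = N_h/N and N = 930:
  stratum 1: (160/930)²·156.4²/39 = 18.5645
  stratum 2: (460/930)²·22.2²/31 = 3.8895
  stratum 3: (310/930)²·69.1²/10 = 53.0534
V̂(ȳ_st) = 75.5074
SE(ȳ_st) = √75.5074 = 8.6895

ȳ_st ≈ 153.02, SE ≈ 8.69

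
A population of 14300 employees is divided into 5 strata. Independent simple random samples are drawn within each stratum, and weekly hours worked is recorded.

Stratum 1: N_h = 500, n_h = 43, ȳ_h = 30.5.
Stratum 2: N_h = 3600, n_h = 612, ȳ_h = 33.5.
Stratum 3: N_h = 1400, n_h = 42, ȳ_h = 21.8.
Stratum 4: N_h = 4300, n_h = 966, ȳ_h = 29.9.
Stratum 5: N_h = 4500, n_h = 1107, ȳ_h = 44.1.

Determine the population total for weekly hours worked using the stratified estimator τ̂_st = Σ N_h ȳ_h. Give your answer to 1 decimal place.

τ̂_st = Σ N_h ȳ_h = 500·30.5 + 3600·33.5 + 1400·21.8 + 4300·29.9 + 4500·44.1 = 493390.0

τ̂_st ≈ 493390.0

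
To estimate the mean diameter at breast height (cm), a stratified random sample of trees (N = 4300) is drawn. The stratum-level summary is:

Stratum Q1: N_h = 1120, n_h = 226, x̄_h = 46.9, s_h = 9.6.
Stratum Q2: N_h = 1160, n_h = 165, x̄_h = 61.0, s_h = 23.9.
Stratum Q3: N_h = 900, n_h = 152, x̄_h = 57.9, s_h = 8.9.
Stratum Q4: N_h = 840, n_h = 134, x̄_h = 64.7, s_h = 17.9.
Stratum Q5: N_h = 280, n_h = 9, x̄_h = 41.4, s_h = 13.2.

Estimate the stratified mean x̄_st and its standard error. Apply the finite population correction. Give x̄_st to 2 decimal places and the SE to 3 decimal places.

x̄_st = Σ W_h x̄_h = (1120·46.9 + 1160·61.0 + 900·57.9 + 840·64.7 + 280·41.4)/4300 = 56.12512
V̂(x̄_st) = Σ W_h² (1 − n_h/N_h) s_h²/n_h, with W_h = N_h/N and N = 4300:
  stratum Q1: (1120/4300)²·(1 − 226/1120)·9.6²/226 = 0.0220827
  stratum Q2: (1160/4300)²·(1 − 165/1160)·23.9²/165 = 0.216101
  stratum Q3: (900/4300)²·(1 − 152/900)·8.9²/152 = 0.0189733
  stratum Q4: (840/4300)²·(1 − 134/840)·17.9²/134 = 0.0766917
  stratum Q5: (280/4300)²·(1 − 9/280)·13.2²/9 = 0.0794503
V̂(x̄_st) = 0.413299
SE(x̄_st) = √0.413299 = 0.642883

x̄_st ≈ 56.13, SE ≈ 0.643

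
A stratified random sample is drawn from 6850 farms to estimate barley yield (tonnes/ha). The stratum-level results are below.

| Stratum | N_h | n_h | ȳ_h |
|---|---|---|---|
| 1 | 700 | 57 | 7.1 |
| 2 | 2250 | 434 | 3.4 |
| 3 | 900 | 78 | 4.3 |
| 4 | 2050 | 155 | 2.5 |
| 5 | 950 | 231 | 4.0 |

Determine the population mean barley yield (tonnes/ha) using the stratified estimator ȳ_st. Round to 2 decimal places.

N = Σ N_h = 6850. Stratum weights W_h = N_h/N.
ȳ_st = (700·7.1 + 2250·3.4 + 900·4.3 + 2050·2.5 + 950·4.0) / 6850 = 3.7102

ȳ_st ≈ 3.71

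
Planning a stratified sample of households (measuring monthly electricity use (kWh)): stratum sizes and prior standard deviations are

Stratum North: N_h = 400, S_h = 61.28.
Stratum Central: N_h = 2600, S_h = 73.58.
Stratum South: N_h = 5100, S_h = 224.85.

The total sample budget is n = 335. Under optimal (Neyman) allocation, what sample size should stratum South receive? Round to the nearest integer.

282

Neyman allocation: n_h = n · N_h S_h / Σ N_i S_i, with n = 335.
  stratum North: N_h·S_h = 400·61.28 = 24512.00
  stratum Central: N_h·S_h = 2600·73.58 = 191308.00
  stratum South: N_h·S_h = 5100·224.85 = 1146735.00
Σ N_h S_h = 1362555.00
n for stratum South = 335·1146735.00/1362555.00 = 281.938 → 282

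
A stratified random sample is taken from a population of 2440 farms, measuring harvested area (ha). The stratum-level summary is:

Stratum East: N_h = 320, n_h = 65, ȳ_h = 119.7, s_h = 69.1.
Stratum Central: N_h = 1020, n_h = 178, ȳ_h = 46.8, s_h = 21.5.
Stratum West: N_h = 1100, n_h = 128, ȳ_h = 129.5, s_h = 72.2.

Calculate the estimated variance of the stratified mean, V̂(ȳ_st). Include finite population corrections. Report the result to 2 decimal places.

V̂(ȳ_st) ≈ 8.70

V̂(ȳ_st) = Σ W_h² (1 − n_h/N_h) s_h²/n_h, with W_h = N_h/N and N = 2440:
  stratum East: (320/2440)²·(1 − 65/320)·69.1²/65 = 1.00682
  stratum Central: (1020/2440)²·(1 − 178/1020)·21.5²/178 = 0.374619
  stratum West: (1100/2440)²·(1 − 128/1100)·72.2²/128 = 7.31381
V̂(ȳ_st) = 8.69525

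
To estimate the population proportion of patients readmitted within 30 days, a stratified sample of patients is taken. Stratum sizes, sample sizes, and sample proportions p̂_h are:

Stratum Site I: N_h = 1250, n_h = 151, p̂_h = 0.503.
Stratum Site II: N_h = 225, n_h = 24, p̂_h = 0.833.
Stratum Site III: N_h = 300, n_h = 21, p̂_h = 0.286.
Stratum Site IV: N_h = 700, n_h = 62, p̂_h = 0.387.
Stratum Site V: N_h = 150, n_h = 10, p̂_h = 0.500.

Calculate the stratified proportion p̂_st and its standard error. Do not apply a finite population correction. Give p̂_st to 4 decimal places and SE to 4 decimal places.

p̂_st ≈ 0.4754, SE ≈ 0.0304

N = 2625; stratum weights W_h = N_h/N.
p̂_st = Σ W_h p̂_h = (1250·0.503 + 225·0.833 + 300·0.286 + 700·0.387 + 150·0.500)/2625 = 0.47538
V̂(p̂_st) = Σ W_h² p̂_h(1−p̂_h)/(n_h−1):
  stratum Site I: (1250/2625)²·0.503·0.497/150 = 0.000377915
  stratum Site II: (225/2625)²·0.833·0.167/23 = 4.44365e-05
  stratum Site III: (300/2625)²·0.286·0.714/20 = 0.000133358
  stratum Site IV: (700/2625)²·0.387·0.613/61 = 0.000276553
  stratum Site V: (150/2625)²·0.500·0.500/9 = 9.07029e-05
V̂(p̂_st) = 0.000922966; SE = √V̂ = 0.0303804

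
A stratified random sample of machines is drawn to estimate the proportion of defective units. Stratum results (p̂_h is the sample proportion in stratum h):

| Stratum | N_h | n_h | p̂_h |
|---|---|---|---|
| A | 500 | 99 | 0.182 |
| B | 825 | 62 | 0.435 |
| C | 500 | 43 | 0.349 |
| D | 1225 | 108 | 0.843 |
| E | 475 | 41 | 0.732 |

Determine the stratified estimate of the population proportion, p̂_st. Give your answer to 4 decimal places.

N = 3525; stratum weights W_h = N_h/N.
p̂_st = Σ W_h p̂_h = (500·0.182 + 825·0.435 + 500·0.349 + 1225·0.843 + 475·0.732)/3525 = 0.56872

p̂_st ≈ 0.5687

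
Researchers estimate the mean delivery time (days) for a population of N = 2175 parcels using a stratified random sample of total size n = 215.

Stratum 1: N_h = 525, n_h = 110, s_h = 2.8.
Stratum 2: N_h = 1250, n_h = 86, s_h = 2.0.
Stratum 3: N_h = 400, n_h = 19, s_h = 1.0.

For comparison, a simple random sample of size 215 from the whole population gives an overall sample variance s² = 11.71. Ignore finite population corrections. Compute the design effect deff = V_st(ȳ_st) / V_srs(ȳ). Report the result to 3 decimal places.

deff ≈ 0.391

V̂(ȳ_st) = Σ W_h² s_h²/n_h, with W_h = N_h/N and N = 2175:
  stratum 1: (525/2175)²·2.8²/110 = 0.00415263
  stratum 2: (1250/2175)²·2.0²/86 = 0.0153625
  stratum 3: (400/2175)²·1.0²/19 = 0.00178011
V_st = 0.0212953
V_srs = s²/n = 11.71/215 = 0.0544651
deff = V_st / V_srs = 0.0212953/0.0544651 = 0.3910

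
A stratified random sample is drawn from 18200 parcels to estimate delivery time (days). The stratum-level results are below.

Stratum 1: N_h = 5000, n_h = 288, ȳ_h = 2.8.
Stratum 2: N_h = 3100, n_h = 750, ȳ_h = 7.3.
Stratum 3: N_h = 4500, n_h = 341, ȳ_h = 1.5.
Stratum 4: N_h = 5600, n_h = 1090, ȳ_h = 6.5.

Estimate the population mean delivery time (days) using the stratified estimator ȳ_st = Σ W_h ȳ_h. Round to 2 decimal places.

N = Σ N_h = 18200. Stratum weights W_h = N_h/N.
ȳ_st = (5000·2.8 + 3100·7.3 + 4500·1.5 + 5600·6.5) / 18200 = 4.3835

ȳ_st ≈ 4.38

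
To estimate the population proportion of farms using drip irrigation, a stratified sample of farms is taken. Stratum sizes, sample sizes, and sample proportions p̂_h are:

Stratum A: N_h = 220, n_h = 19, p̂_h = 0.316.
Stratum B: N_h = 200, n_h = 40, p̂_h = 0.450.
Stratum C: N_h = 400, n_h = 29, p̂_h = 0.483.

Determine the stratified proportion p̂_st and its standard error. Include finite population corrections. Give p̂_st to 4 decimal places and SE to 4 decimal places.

N = 820; stratum weights W_h = N_h/N.
p̂_st = Σ W_h p̂_h = (220·0.316 + 200·0.450 + 400·0.483)/820 = 0.43015
V̂(p̂_st) = Σ W_h² (1 − n_h/N_h) p̂_h(1−p̂_h)/(n_h−1):
  stratum A: (220/820)²·(1 − 19/220)·0.316·0.684/18 = 0.000789699
  stratum B: (200/820)²·(1 − 40/200)·0.450·0.550/39 = 0.000302018
  stratum C: (400/820)²·(1 − 29/400)·0.483·0.517/28 = 0.00196828
V̂(p̂_st) = 0.00305999; SE = √V̂ = 0.0553172

p̂_st ≈ 0.4301, SE ≈ 0.0553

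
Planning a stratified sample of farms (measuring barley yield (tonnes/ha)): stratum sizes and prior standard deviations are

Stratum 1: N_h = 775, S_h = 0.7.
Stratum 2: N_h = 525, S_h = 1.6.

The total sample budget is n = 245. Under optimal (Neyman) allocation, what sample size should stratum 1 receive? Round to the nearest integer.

Neyman allocation: n_h = n · N_h S_h / Σ N_i S_i, with n = 245.
  stratum 1: N_h·S_h = 775·0.7 = 542.50
  stratum 2: N_h·S_h = 525·1.6 = 840.00
Σ N_h S_h = 1382.50
n for stratum 1 = 245·542.50/1382.50 = 96.139 → 96

96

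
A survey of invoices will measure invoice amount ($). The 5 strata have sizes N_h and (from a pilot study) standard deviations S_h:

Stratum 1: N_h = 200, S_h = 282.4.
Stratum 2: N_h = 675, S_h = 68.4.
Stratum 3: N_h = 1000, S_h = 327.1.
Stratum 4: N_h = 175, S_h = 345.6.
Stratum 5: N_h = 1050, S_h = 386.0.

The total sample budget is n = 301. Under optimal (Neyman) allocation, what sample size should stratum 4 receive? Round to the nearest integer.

20

Neyman allocation: n_h = n · N_h S_h / Σ N_i S_i, with n = 301.
  stratum 1: N_h·S_h = 200·282.4 = 56480.00
  stratum 2: N_h·S_h = 675·68.4 = 46170.00
  stratum 3: N_h·S_h = 1000·327.1 = 327100.00
  stratum 4: N_h·S_h = 175·345.6 = 60480.00
  stratum 5: N_h·S_h = 1050·386.0 = 405300.00
Σ N_h S_h = 895530.00
n for stratum 4 = 301·60480.00/895530.00 = 20.328 → 20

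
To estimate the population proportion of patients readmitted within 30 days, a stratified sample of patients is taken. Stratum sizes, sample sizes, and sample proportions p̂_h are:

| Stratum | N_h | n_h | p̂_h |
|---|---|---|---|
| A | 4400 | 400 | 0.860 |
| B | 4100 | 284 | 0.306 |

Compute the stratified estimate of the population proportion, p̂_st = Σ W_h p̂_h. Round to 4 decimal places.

p̂_st ≈ 0.5928

N = 8500; stratum weights W_h = N_h/N.
p̂_st = Σ W_h p̂_h = (4400·0.860 + 4100·0.306)/8500 = 0.59278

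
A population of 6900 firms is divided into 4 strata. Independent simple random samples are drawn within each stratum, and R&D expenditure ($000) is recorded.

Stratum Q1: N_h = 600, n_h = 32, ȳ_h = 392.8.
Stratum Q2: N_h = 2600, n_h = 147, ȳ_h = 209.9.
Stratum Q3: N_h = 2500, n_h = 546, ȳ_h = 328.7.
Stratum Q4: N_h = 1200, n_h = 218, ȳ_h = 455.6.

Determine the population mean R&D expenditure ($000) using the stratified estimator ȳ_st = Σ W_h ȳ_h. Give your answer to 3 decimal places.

N = Σ N_h = 6900. Stratum weights W_h = N_h/N.
ȳ_st = (600·392.8 + 2600·209.9 + 2500·328.7 + 1200·455.6) / 6900 = 311.57826

ȳ_st ≈ 311.578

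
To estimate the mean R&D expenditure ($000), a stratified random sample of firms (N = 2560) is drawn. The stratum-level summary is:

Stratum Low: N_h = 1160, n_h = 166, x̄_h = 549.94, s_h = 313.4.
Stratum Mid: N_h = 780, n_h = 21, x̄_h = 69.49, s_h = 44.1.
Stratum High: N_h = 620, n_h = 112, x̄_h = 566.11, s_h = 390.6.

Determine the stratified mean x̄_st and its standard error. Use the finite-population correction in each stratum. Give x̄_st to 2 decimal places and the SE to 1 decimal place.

x̄_st = Σ W_h x̄_h = (1160·549.94 + 780·69.49 + 620·566.11)/2560 = 407.46906
V̂(x̄_st) = Σ W_h² (1 − n_h/N_h) s_h²/n_h, with W_h = N_h/N and N = 2560:
  stratum Low: (1160/2560)²·(1 − 166/1160)·313.4²/166 = 104.101
  stratum Mid: (780/2560)²·(1 − 21/780)·44.1²/21 = 8.36593
  stratum High: (620/2560)²·(1 − 112/620)·390.6²/112 = 65.4669
V̂(x̄_st) = 177.934
SE(x̄_st) = √177.934 = 13.3392

x̄_st ≈ 407.47, SE ≈ 13.3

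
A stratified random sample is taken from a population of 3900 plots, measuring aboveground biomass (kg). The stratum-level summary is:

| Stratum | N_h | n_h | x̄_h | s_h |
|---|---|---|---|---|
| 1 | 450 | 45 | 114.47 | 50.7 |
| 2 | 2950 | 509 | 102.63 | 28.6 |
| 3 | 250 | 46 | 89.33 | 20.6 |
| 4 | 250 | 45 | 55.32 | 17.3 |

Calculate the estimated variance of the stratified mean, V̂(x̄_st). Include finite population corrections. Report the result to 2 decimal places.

V̂(x̄_st) = Σ W_h² (1 − n_h/N_h) s_h²/n_h, with W_h = N_h/N and N = 3900:
  stratum 1: (450/3900)²·(1 − 45/450)·50.7²/45 = 0.68445
  stratum 2: (2950/3900)²·(1 − 509/2950)·28.6²/509 = 0.760808
  stratum 3: (250/3900)²·(1 − 46/250)·20.6²/46 = 0.0309327
  stratum 4: (250/3900)²·(1 − 45/250)·17.3²/45 = 0.0224101
V̂(x̄_st) = 1.4986

V̂(x̄_st) ≈ 1.50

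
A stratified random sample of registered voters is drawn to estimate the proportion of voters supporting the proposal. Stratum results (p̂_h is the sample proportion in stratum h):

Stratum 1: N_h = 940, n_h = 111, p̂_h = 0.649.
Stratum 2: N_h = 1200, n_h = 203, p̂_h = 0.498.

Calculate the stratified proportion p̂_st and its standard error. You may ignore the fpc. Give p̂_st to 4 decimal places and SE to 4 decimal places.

N = 2140; stratum weights W_h = N_h/N.
p̂_st = Σ W_h p̂_h = (940·0.649 + 1200·0.498)/2140 = 0.56433
V̂(p̂_st) = Σ W_h² p̂_h(1−p̂_h)/(n_h−1):
  stratum 1: (940/2140)²·0.649·0.351/110 = 0.000399565
  stratum 2: (1200/2140)²·0.498·0.502/202 = 0.00038915
V̂(p̂_st) = 0.000788715; SE = √V̂ = 0.0280841

p̂_st ≈ 0.5643, SE ≈ 0.0281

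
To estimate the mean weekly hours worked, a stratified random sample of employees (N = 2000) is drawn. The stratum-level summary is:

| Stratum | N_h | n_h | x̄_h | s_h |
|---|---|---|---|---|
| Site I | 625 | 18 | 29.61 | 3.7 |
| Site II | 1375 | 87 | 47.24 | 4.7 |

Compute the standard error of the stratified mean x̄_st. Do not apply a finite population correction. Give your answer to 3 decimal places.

SE(x̄_st) ≈ 0.441

V̂(x̄_st) = Σ W_h² s_h²/n_h, with W_h = N_h/N and N = 2000:
  stratum Site I: (625/2000)²·3.7²/18 = 0.074273
  stratum Site II: (1375/2000)²·4.7²/87 = 0.120011
V̂(x̄_st) = 0.194284
SE(x̄_st) = √0.194284 = 0.440777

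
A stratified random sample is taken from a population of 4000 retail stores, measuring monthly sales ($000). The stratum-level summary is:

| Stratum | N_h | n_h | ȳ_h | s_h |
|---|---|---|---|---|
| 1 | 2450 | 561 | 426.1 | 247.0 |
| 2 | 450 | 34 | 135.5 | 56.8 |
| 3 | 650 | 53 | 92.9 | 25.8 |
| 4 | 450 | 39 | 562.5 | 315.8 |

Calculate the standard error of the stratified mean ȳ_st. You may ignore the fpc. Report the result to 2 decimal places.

SE(ȳ_st) ≈ 8.64

V̂(ȳ_st) = Σ W_h² s_h²/n_h, with W_h = N_h/N and N = 4000:
  stratum 1: (2450/4000)²·247.0²/561 = 40.7984
  stratum 2: (450/4000)²·56.8²/34 = 1.20094
  stratum 3: (650/4000)²·25.8²/53 = 0.331643
  stratum 4: (450/4000)²·315.8²/39 = 32.3642
V̂(ȳ_st) = 74.6952
SE(ȳ_st) = √74.6952 = 8.64264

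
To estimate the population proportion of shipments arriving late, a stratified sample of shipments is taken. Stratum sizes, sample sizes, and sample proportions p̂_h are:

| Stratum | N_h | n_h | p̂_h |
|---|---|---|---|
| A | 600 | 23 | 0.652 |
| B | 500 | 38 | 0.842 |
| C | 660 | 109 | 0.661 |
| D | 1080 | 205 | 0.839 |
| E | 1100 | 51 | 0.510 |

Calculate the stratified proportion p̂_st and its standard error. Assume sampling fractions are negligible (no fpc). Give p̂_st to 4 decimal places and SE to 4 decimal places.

p̂_st ≈ 0.6892, SE ≈ 0.0282

N = 3940; stratum weights W_h = N_h/N.
p̂_st = Σ W_h p̂_h = (600·0.652 + 500·0.842 + 660·0.661 + 1080·0.839 + 1100·0.510)/3940 = 0.68923
V̂(p̂_st) = Σ W_h² p̂_h(1−p̂_h)/(n_h−1):
  stratum A: (600/3940)²·0.652·0.348/22 = 0.000239174
  stratum B: (500/3940)²·0.842·0.158/37 = 5.79049e-05
  stratum C: (660/3940)²·0.661·0.339/108 = 5.82201e-05
  stratum D: (1080/3940)²·0.839·0.161/204 = 4.97523e-05
  stratum E: (1100/3940)²·0.510·0.490/50 = 0.000389573
V̂(p̂_st) = 0.000794625; SE = √V̂ = 0.0281891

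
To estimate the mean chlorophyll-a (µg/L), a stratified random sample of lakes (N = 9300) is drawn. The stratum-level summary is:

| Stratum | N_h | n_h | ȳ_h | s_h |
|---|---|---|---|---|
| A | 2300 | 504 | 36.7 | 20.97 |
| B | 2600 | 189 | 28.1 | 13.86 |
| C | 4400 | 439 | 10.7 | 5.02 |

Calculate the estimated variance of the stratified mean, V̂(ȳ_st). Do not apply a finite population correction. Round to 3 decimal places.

V̂(ȳ_st) ≈ 0.146

V̂(ȳ_st) = Σ W_h² s_h²/n_h, with W_h = N_h/N and N = 9300:
  stratum A: (2300/9300)²·20.97²/504 = 0.0533649
  stratum B: (2600/9300)²·13.86²/189 = 0.0794411
  stratum C: (4400/9300)²·5.02²/439 = 0.0128494
V̂(ȳ_st) = 0.145655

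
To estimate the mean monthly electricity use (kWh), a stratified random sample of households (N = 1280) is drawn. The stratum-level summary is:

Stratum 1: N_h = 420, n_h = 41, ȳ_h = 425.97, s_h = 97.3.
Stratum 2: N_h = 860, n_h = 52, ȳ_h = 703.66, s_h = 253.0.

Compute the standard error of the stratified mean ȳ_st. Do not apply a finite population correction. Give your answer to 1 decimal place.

V̂(ȳ_st) = Σ W_h² s_h²/n_h, with W_h = N_h/N and N = 1280:
  stratum 1: (420/1280)²·97.3²/41 = 24.8611
  stratum 2: (860/1280)²·253.0²/52 = 555.667
V̂(ȳ_st) = 580.528
SE(ȳ_st) = √580.528 = 24.0942

SE(ȳ_st) ≈ 24.1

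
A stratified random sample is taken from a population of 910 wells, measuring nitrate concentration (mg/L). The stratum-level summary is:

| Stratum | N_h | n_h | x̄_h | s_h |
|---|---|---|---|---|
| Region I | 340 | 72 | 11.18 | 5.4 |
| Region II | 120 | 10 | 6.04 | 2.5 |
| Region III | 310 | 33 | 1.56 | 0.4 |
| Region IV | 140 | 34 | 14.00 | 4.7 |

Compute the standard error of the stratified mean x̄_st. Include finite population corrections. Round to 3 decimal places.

SE(x̄_st) ≈ 0.258

V̂(x̄_st) = Σ W_h² (1 − n_h/N_h) s_h²/n_h, with W_h = N_h/N and N = 910:
  stratum Region I: (340/910)²·(1 − 72/340)·5.4²/72 = 0.0445642
  stratum Region II: (120/910)²·(1 − 10/120)·2.5²/10 = 0.00996256
  stratum Region III: (310/910)²·(1 − 33/310)·0.4²/33 = 0.000502765
  stratum Region IV: (140/910)²·(1 − 34/140)·4.7²/34 = 0.0116431
V̂(x̄_st) = 0.0666726
SE(x̄_st) = √0.0666726 = 0.25821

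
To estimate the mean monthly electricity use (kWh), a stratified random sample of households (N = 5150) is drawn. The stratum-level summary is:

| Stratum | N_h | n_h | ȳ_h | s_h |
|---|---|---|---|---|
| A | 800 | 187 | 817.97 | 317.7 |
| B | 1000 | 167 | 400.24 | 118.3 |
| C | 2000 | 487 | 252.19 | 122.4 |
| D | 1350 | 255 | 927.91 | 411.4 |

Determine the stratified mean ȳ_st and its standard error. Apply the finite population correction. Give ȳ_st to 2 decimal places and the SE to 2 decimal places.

ȳ_st ≈ 545.96, SE ≈ 7.29

ȳ_st = Σ W_h ȳ_h = (800·817.97 + 1000·400.24 + 2000·252.19 + 1350·927.91)/5150 = 545.95621
V̂(ȳ_st) = Σ W_h² (1 − n_h/N_h) s_h²/n_h, with W_h = N_h/N and N = 5150:
  stratum A: (800/5150)²·(1 − 187/800)·317.7²/187 = 9.97996
  stratum B: (1000/5150)²·(1 − 167/1000)·118.3²/167 = 2.63199
  stratum C: (2000/5150)²·(1 − 487/2000)·122.4²/487 = 3.50985
  stratum D: (1350/5150)²·(1 − 255/1350)·411.4²/255 = 36.9932
V̂(ȳ_st) = 53.115
SE(ȳ_st) = √53.115 = 7.288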